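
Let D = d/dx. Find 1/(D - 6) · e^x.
- \frac{e^{x}}{5}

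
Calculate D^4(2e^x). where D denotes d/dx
2 e^{x}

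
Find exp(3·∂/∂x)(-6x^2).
- 6 x^{2} - 36 x - 54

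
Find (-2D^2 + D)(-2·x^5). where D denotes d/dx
10 x^{3} \left(8 - x\right)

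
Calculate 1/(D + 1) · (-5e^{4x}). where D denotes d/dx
- e^{4 x}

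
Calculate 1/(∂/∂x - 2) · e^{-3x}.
- \frac{e^{- 3 x}}{5}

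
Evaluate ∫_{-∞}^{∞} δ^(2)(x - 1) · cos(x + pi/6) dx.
- \cos{\left(\frac{\pi}{6} + 1 \right)}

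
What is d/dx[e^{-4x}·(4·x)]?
4 \left(1 - 4 x\right) e^{- 4 x}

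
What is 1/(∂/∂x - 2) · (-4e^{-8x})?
\frac{2 e^{- 8 x}}{5}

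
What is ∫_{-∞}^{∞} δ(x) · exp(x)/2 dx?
\frac{1}{2}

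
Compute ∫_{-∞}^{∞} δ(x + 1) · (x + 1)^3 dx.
0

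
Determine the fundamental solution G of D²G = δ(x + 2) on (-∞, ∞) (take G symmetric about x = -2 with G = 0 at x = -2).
\frac{|x + 2|}{2}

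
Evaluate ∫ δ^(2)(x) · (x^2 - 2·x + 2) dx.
2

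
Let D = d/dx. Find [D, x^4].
4 x^{3}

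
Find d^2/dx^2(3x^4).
36 x^{2}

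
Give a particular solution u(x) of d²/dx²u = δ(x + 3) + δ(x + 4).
\frac{|x + 3|}{2} + \frac{|x + 4|}{2}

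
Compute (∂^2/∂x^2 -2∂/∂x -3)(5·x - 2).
- 15 x - 4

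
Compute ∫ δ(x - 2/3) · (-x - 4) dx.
- \frac{14}{3}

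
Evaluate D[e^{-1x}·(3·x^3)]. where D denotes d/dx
3 x^{2} \left(3 - x\right) e^{- x}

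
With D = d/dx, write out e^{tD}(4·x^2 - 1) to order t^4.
4 t^{2} + 8 t x + 4 x^{2} - 1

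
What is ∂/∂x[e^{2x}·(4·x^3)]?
x^{2} \left(8 x + 12\right) e^{2 x}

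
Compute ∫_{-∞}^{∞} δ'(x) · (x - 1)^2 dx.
2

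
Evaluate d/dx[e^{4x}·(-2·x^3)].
x^{2} \left(- 8 x - 6\right) e^{4 x}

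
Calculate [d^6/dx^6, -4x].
-24\frac{d^{5}}{dx^{5}}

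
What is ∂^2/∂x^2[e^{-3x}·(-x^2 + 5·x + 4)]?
\left(- 9 x^{2} + 57 x + 4\right) e^{- 3 x}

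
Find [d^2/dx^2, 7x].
14\frac{d}{dx}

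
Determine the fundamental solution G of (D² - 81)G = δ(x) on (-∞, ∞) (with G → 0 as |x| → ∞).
-\frac{e^{-9|x|}}{18}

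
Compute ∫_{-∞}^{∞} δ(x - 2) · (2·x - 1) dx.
3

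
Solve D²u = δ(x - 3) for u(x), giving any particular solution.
\frac{|x - 3|}{2}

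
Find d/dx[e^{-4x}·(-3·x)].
3 \left(4 x - 1\right) e^{- 4 x}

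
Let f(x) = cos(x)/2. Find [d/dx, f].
- \frac{\sin{\left(x \right)}}{2}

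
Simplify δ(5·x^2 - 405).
\frac{\delta(x - 9) + \delta(x + 9)}{90}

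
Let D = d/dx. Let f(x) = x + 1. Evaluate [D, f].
1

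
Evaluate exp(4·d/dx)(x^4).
x^{4} + 16 x^{3} + 96 x^{2} + 256 x + 256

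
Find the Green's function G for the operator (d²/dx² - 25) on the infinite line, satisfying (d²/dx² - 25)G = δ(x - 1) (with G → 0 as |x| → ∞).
-\frac{e^{-5|x - 1|}}{10}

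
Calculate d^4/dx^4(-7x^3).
0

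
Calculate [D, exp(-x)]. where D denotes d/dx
- e^{- x}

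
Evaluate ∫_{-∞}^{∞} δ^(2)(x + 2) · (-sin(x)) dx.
- \sin{\left(2 \right)}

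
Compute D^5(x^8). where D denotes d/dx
6720 x^{3}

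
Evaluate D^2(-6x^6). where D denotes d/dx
- 180 x^{4}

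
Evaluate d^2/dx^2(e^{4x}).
16 e^{4 x}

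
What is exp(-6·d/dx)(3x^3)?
3 x^{3} - 54 x^{2} + 324 x - 648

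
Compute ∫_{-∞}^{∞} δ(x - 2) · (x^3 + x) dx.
10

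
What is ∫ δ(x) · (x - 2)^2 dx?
4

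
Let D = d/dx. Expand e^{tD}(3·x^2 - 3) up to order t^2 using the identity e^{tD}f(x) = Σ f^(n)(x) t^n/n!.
3 t^{2} + 6 t x + 3 x^{2} - 3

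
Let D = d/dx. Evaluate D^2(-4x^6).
- 120 x^{4}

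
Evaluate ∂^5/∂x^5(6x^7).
15120 x^{2}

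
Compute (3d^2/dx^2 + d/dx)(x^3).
3 x \left(x + 6\right)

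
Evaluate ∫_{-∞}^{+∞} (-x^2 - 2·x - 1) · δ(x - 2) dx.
-9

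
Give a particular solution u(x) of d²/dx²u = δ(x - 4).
\frac{|x - 4|}{2}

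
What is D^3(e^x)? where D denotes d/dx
e^{x}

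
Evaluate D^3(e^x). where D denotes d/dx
e^{x}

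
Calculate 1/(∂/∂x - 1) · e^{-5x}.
- \frac{e^{- 5 x}}{6}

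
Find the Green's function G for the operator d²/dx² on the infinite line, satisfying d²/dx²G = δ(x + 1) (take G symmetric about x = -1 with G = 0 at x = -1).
\frac{|x + 1|}{2}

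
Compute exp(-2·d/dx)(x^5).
x^{5} - 10 x^{4} + 40 x^{3} - 80 x^{2} + 80 x - 32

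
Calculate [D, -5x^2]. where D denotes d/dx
- 10 x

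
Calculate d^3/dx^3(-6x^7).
- 1260 x^{4}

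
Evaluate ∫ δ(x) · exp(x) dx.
1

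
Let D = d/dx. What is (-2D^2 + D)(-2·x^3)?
6 x \left(4 - x\right)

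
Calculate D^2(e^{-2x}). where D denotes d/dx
4 e^{- 2 x}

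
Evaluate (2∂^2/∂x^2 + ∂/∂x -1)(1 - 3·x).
3 x - 4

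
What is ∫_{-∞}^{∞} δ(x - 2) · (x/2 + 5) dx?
6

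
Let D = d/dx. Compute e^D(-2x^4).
- 2 x^{4} - 8 x^{3} - 12 x^{2} - 8 x - 2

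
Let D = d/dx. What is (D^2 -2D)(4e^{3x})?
12 e^{3 x}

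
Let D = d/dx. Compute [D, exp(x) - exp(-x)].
2 \cosh{\left(x \right)}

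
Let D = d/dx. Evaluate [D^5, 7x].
35D^{4}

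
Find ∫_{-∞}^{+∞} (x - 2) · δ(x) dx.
-2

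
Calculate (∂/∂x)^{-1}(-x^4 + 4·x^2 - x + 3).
- \frac{x^{5}}{5} + \frac{4 x^{3}}{3} - \frac{x^{2}}{2} + 3 x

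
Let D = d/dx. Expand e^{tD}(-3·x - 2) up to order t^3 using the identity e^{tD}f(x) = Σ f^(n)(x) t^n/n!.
- 3 t - 3 x - 2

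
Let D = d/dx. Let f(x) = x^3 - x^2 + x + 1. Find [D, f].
3 x^{2} - 2 x + 1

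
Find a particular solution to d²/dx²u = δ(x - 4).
\frac{|x - 4|}{2}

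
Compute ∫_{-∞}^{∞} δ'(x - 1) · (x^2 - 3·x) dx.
1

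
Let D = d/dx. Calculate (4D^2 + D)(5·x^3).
15 x \left(x + 8\right)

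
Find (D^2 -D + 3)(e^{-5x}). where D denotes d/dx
33 e^{- 5 x}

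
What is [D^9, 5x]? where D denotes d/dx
45D^{8}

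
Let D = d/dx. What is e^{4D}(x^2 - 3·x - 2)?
x^{2} + 5 x + 2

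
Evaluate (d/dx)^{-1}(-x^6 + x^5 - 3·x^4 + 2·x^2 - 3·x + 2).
- \frac{x^{7}}{7} + \frac{x^{6}}{6} - \frac{3 x^{5}}{5} + \frac{2 x^{3}}{3} - \frac{3 x^{2}}{2} + 2 x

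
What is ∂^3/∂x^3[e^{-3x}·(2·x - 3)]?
27 \left(5 - 2 x\right) e^{- 3 x}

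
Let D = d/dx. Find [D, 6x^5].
30 x^{4}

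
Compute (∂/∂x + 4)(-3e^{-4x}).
0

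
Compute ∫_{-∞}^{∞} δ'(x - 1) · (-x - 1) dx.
1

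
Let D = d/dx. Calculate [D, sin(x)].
\cos{\left(x \right)}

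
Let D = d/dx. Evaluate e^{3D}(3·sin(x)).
3 \sin{\left(x + 3 \right)}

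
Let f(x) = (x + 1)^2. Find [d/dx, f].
2 x + 2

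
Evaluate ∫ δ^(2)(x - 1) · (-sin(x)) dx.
\sin{\left(1 \right)}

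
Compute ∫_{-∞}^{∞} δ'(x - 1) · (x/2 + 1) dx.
- \frac{1}{2}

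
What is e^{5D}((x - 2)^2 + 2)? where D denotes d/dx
x^{2} + 6 x + 11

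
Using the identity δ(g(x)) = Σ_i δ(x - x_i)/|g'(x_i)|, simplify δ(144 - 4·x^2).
\frac{\delta(x - 6) + \delta(x + 6)}{48}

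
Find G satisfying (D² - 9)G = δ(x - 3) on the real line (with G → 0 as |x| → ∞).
-\frac{e^{-3|x - 3|}}{6}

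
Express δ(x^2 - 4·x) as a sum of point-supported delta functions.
\frac{\delta(x - 4) + \delta(x)}{4}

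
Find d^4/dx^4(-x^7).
- 840 x^{3}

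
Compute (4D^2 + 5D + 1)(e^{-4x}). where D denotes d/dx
45 e^{- 4 x}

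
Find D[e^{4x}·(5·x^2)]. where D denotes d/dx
10 x \left(2 x + 1\right) e^{4 x}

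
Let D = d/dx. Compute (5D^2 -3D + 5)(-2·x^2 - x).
- 10 x^{2} + 7 x - 17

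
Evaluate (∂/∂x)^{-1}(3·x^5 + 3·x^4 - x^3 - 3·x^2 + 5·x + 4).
\frac{x^{6}}{2} + \frac{3 x^{5}}{5} - \frac{x^{4}}{4} - x^{3} + \frac{5 x^{2}}{2} + 4 x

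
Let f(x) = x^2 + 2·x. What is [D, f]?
2 x + 2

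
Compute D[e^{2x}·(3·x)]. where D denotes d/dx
\left(6 x + 3\right) e^{2 x}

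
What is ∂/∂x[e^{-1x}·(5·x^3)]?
5 x^{2} \left(3 - x\right) e^{- x}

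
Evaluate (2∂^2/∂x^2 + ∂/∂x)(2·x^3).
6 x \left(x + 4\right)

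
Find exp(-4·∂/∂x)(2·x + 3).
2 x - 5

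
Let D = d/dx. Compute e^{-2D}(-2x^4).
- 2 x^{4} + 16 x^{3} - 48 x^{2} + 64 x - 32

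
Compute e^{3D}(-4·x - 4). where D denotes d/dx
- 4 x - 16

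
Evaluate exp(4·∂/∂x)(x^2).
x^{2} + 8 x + 16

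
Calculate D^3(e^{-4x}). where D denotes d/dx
- 64 e^{- 4 x}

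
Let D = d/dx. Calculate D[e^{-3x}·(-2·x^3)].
6 x^{2} \left(x - 1\right) e^{- 3 x}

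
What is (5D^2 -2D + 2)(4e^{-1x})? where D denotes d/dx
36 e^{- x}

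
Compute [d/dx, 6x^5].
30 x^{4}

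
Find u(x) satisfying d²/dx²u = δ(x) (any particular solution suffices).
\frac{|x|}{2}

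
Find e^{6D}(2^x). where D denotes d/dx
2^{x + 6}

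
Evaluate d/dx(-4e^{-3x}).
12 e^{- 3 x}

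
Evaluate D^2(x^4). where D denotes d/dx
12 x^{2}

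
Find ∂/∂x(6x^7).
42 x^{6}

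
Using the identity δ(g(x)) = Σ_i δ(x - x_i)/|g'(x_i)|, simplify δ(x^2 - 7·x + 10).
\frac{\delta(x - 5) + \delta(x - 2)}{3}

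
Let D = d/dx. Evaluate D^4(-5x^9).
- 15120 x^{5}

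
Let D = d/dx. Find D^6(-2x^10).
- 302400 x^{4}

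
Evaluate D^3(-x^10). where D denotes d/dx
- 720 x^{7}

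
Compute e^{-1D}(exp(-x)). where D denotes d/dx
e^{1 - x}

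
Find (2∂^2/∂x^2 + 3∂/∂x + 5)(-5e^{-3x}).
- 70 e^{- 3 x}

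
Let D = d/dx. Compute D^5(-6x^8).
- 40320 x^{3}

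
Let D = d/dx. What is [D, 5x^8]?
40 x^{7}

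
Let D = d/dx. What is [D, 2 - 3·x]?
-3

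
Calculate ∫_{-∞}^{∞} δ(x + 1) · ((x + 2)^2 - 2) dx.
-1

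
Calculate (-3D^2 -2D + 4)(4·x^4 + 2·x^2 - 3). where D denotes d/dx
16 x^{4} - 32 x^{3} - 136 x^{2} - 8 x - 24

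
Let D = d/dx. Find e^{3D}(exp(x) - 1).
e^{x + 3} - 1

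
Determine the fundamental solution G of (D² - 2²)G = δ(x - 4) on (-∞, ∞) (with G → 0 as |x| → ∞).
-\frac{e^{-2|x - 4|}}{4}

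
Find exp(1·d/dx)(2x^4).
2 x^{4} + 8 x^{3} + 12 x^{2} + 8 x + 2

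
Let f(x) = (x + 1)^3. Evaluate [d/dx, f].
3 \left(x + 1\right)^{2}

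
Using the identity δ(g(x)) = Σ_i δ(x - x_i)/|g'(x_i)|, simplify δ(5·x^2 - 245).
\frac{\delta(x - 7) + \delta(x + 7)}{70}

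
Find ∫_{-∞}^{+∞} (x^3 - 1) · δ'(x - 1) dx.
-3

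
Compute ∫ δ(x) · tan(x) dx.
0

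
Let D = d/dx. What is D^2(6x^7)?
252 x^{5}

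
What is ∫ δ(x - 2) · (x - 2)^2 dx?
0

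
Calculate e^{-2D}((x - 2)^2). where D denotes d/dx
x^{2} - 8 x + 16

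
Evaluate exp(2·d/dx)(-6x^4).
- 6 x^{4} - 48 x^{3} - 144 x^{2} - 192 x - 96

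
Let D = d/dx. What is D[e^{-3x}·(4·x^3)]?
12 x^{2} \left(1 - x\right) e^{- 3 x}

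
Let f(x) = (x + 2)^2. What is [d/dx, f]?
2 x + 4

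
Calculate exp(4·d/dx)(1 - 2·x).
- 2 x - 7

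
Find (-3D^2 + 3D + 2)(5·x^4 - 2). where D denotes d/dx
10 x^{4} + 60 x^{3} - 180 x^{2} - 4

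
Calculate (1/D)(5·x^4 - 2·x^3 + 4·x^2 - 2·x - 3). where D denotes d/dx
x^{5} - \frac{x^{4}}{2} + \frac{4 x^{3}}{3} - x^{2} - 3 x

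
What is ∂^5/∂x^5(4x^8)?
26880 x^{3}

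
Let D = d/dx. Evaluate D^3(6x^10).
4320 x^{7}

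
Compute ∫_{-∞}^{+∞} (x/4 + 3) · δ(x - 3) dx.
\frac{15}{4}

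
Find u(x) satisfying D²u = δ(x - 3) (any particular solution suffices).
\frac{|x - 3|}{2}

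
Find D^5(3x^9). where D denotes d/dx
45360 x^{4}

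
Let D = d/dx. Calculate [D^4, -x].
-4D^{3}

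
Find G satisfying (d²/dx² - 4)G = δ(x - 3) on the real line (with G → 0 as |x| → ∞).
-\frac{e^{-2|x - 3|}}{4}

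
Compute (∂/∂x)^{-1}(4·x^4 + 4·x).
\frac{4 x^{5}}{5} + 2 x^{2}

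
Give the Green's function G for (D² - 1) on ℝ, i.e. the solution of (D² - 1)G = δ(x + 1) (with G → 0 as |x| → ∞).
-\frac{e^{-|x + 1|}}{2}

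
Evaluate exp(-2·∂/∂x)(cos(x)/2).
\frac{\cos{\left(x - 2 \right)}}{2}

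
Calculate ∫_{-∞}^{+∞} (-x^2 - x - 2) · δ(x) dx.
-2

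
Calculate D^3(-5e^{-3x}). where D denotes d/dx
135 e^{- 3 x}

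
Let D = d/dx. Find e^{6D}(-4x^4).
- 4 x^{4} - 96 x^{3} - 864 x^{2} - 3456 x - 5184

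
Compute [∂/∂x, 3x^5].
15 x^{4}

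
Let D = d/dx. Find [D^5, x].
5D^{4}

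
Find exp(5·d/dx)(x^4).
x^{4} + 20 x^{3} + 150 x^{2} + 500 x + 625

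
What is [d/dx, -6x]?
-6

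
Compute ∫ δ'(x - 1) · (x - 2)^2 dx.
2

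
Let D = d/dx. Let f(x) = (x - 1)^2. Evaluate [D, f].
2 x - 2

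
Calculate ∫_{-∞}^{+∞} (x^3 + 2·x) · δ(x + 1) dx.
-3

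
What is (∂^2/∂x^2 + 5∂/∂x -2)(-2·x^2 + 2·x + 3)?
4 x \left(x - 6\right)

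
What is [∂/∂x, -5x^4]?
- 20 x^{3}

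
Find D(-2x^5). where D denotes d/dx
- 10 x^{4}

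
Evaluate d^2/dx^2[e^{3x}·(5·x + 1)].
\left(45 x + 39\right) e^{3 x}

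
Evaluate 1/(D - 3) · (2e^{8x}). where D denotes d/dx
\frac{2 e^{8 x}}{5}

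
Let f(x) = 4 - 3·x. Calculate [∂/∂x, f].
-3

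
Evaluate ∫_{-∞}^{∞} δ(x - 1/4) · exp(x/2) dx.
e^{\frac{1}{8}}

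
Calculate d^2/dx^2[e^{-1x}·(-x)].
\left(2 - x\right) e^{- x}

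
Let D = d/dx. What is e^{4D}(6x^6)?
6 x^{6} + 144 x^{5} + 1440 x^{4} + 7680 x^{3} + 23040 x^{2} + 36864 x + 24576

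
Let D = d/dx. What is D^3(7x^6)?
840 x^{3}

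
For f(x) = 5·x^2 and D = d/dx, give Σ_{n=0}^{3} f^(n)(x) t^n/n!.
5 t^{2} + 10 t x + 5 x^{2}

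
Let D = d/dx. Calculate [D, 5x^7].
35 x^{6}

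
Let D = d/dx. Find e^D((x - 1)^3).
x^{3}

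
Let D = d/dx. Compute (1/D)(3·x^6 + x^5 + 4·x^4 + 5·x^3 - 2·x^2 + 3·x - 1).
\frac{3 x^{7}}{7} + \frac{x^{6}}{6} + \frac{4 x^{5}}{5} + \frac{5 x^{4}}{4} - \frac{2 x^{3}}{3} + \frac{3 x^{2}}{2} - x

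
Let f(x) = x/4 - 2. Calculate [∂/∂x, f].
\frac{1}{4}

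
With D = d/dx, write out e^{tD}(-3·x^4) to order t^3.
3 x \left(- 4 t^{3} - 6 t^{2} x - 4 t x^{2} - x^{3}\right)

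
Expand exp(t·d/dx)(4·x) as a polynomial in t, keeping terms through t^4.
4 t + 4 x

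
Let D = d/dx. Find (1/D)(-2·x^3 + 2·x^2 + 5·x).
- \frac{x^{4}}{2} + \frac{2 x^{3}}{3} + \frac{5 x^{2}}{2}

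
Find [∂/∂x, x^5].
5 x^{4}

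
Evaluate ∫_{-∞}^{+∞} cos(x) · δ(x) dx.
1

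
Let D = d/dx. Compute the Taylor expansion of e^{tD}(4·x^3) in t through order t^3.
4 t^{3} + 12 t^{2} x + 12 t x^{2} + 4 x^{3}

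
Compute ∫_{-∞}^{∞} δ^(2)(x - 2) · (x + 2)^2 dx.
2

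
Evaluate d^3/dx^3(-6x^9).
- 3024 x^{6}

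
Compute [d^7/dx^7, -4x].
-28\frac{d^{6}}{dx^{6}}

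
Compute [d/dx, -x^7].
- 7 x^{6}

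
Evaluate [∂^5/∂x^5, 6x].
30\frac{d^{4}}{dx^{4}}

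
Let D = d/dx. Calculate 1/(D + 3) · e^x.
\frac{e^{x}}{4}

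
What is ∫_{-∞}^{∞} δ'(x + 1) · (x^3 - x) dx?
-2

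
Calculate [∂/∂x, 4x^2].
8 x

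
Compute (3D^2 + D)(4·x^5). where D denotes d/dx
20 x^{3} \left(x + 12\right)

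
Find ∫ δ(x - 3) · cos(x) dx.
\cos{\left(3 \right)}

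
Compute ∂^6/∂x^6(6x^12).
3991680 x^{6}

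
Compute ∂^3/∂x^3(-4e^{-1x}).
4 e^{- x}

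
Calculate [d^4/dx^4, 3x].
12\frac{d^{3}}{dx^{3}}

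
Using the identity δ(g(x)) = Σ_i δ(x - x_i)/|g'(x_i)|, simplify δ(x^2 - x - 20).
\frac{\delta(x + 4) + \delta(x - 5)}{9}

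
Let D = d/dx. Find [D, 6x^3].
18 x^{2}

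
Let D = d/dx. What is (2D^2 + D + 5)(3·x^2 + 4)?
15 x^{2} + 6 x + 32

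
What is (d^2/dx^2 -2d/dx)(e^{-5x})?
35 e^{- 5 x}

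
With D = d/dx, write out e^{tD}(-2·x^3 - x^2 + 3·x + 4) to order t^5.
- 2 t^{3} - t^{2} \left(6 x + 1\right) - t \left(6 x^{2} + 2 x - 3\right) - 2 x^{3} - x^{2} + 3 x + 4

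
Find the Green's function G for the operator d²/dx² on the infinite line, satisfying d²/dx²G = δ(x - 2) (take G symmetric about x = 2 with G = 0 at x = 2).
\frac{|x - 2|}{2}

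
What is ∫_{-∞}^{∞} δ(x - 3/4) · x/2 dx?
\frac{3}{8}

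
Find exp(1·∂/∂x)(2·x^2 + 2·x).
2 x^{2} + 6 x + 4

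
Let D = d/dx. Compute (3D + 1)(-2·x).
- 2 x - 6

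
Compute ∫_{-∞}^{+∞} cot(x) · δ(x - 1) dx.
\cot{\left(1 \right)}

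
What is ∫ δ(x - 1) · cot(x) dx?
\cot{\left(1 \right)}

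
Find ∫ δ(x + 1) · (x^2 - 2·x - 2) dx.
1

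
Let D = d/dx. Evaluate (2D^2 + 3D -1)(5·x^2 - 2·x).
- 5 x^{2} + 32 x + 14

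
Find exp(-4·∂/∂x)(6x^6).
6 x^{6} - 144 x^{5} + 1440 x^{4} - 7680 x^{3} + 23040 x^{2} - 36864 x + 24576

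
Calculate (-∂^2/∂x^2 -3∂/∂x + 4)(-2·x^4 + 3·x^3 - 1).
- 8 x^{4} + 36 x^{3} - 3 x^{2} - 18 x - 4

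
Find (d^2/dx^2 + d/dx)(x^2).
2 x + 2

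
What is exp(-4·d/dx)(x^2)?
x^{2} - 8 x + 16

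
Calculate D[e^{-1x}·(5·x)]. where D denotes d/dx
5 \left(1 - x\right) e^{- x}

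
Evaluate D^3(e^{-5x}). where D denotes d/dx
- 125 e^{- 5 x}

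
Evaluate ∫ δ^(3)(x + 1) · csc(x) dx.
\left(6 \cot^{2}{\left(1 \right)} + 5\right) \cot{\left(1 \right)} \csc{\left(1 \right)}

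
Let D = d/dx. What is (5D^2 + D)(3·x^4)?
12 x^{2} \left(x + 15\right)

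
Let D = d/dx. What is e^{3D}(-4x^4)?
- 4 x^{4} - 48 x^{3} - 216 x^{2} - 432 x - 324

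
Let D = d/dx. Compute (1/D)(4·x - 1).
2 x^{2} - x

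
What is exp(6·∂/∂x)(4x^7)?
4 x^{7} + 168 x^{6} + 3024 x^{5} + 30240 x^{4} + 181440 x^{3} + 653184 x^{2} + 1306368 x + 1119744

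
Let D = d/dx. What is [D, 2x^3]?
6 x^{2}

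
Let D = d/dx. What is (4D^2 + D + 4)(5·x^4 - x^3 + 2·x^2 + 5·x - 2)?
20 x^{4} + 16 x^{3} + 245 x^{2} + 13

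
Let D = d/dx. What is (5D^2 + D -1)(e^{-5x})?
119 e^{- 5 x}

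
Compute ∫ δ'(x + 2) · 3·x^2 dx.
12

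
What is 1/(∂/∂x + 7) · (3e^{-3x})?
\frac{3 e^{- 3 x}}{4}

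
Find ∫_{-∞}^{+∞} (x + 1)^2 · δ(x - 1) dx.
4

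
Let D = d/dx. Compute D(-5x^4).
- 20 x^{3}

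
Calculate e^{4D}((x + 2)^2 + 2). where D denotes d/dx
x^{2} + 12 x + 38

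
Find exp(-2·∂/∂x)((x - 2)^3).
x^{3} - 12 x^{2} + 48 x - 64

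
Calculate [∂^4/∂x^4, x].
4\frac{d^{3}}{dx^{3}}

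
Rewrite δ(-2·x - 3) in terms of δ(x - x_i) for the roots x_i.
\frac{\delta(x + 3/2)}{2}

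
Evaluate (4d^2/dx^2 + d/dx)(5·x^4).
20 x^{2} \left(x + 12\right)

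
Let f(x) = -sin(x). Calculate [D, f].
- \cos{\left(x \right)}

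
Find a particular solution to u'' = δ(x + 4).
\frac{|x + 4|}{2}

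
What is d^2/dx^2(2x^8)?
112 x^{6}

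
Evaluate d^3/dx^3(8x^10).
5760 x^{7}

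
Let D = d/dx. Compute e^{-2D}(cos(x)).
\cos{\left(x - 2 \right)}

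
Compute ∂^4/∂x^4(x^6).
360 x^{2}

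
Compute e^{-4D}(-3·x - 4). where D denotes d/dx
8 - 3 x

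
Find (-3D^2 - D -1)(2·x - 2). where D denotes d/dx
- 2 x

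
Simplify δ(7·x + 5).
\frac{\delta(x + 5/7)}{7}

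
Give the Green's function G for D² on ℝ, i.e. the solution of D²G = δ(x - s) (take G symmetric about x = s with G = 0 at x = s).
\frac{|x - s|}{2}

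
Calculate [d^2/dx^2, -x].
-2\frac{d}{dx}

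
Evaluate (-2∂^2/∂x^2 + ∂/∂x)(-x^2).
4 - 2 x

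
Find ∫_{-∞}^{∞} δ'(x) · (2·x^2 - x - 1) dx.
1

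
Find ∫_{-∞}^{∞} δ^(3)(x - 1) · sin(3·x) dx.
27 \cos{\left(3 \right)}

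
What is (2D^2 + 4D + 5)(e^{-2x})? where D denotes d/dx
5 e^{- 2 x}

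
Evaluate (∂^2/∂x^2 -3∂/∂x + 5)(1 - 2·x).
11 - 10 x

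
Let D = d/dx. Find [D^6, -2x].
-12D^{5}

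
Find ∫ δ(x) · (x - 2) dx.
-2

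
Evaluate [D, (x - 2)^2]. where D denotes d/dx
2 x - 4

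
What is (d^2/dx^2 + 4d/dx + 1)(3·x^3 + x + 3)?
3 x^{3} + 36 x^{2} + 19 x + 7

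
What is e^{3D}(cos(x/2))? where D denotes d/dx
\cos{\left(\frac{x}{2} + \frac{3}{2} \right)}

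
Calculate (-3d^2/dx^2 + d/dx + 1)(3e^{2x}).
- 27 e^{2 x}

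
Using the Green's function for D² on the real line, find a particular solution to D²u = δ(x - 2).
\frac{|x - 2|}{2}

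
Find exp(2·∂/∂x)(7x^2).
7 x^{2} + 28 x + 28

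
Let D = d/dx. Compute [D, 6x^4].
24 x^{3}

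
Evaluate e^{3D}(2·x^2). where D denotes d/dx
2 x^{2} + 12 x + 18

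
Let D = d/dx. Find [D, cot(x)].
- \frac{1}{\sin^{2}{\left(x \right)}}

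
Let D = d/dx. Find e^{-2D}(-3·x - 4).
2 - 3 x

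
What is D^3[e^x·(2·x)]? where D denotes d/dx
2 \left(x + 3\right) e^{x}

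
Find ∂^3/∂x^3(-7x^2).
0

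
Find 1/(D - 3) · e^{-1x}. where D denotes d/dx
- \frac{e^{- x}}{4}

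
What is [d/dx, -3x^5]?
- 15 x^{4}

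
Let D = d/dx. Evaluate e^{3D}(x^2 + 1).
x^{2} + 6 x + 10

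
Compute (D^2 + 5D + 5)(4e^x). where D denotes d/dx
44 e^{x}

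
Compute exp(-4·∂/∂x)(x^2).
x^{2} - 8 x + 16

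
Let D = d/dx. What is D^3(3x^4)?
72 x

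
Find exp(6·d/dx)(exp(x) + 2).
e^{x + 6} + 2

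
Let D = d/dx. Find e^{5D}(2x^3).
2 x^{3} + 30 x^{2} + 150 x + 250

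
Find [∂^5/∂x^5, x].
5\frac{d^{4}}{dx^{4}}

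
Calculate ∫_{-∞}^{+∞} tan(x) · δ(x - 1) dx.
\tan{\left(1 \right)}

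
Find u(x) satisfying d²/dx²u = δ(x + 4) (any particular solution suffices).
\frac{|x + 4|}{2}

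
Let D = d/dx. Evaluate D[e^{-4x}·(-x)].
\left(4 x - 1\right) e^{- 4 x}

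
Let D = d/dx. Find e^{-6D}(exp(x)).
e^{x - 6}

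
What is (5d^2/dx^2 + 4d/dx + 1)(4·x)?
4 x + 16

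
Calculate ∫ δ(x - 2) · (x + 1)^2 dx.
9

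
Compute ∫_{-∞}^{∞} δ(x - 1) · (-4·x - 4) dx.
-8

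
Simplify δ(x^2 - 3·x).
\frac{\delta(x - 3) + \delta(x)}{3}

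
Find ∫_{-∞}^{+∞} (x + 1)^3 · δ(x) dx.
1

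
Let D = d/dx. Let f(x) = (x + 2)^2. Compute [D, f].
2 x + 4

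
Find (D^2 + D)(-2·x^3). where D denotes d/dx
6 x \left(- x - 2\right)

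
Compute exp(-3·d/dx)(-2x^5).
- 2 x^{5} + 30 x^{4} - 180 x^{3} + 540 x^{2} - 810 x + 486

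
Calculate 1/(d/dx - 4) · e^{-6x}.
- \frac{e^{- 6 x}}{10}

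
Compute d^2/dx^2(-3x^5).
- 60 x^{3}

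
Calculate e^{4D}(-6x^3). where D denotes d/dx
- 6 x^{3} - 72 x^{2} - 288 x - 384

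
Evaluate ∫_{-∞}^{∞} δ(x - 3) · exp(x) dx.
e^{3}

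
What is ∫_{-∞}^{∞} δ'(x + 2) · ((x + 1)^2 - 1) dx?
2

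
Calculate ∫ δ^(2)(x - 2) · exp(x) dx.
e^{2}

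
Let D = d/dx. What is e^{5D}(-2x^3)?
- 2 x^{3} - 30 x^{2} - 150 x - 250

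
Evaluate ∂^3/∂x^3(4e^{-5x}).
- 500 e^{- 5 x}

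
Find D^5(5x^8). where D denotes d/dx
33600 x^{3}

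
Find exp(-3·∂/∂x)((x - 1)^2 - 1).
x^{2} - 8 x + 15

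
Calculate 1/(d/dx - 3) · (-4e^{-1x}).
e^{- x}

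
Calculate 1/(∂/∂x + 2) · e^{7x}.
\frac{e^{7 x}}{9}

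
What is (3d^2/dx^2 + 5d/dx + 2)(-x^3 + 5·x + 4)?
- 2 x^{3} - 15 x^{2} - 8 x + 33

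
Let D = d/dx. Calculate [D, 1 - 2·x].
-2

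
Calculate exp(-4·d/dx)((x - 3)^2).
x^{2} - 14 x + 49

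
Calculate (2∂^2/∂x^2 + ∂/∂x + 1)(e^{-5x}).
46 e^{- 5 x}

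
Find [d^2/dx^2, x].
2\frac{d}{dx}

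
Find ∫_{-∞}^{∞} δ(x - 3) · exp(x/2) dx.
e^{\frac{3}{2}}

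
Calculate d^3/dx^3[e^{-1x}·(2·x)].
2 \left(3 - x\right) e^{- x}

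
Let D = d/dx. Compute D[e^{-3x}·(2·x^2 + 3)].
\left(- 6 x^{2} + 4 x - 9\right) e^{- 3 x}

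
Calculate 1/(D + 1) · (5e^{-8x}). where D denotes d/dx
- \frac{5 e^{- 8 x}}{7}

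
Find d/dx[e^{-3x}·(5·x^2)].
5 x \left(2 - 3 x\right) e^{- 3 x}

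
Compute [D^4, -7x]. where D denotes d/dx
-28D^{3}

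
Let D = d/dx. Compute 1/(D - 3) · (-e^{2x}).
e^{2 x}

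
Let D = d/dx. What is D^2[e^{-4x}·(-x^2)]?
2 \left(- 8 x^{2} + 8 x - 1\right) e^{- 4 x}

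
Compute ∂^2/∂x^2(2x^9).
144 x^{7}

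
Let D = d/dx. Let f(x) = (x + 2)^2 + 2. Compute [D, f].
2 x + 4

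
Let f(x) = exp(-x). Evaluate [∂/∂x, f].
- e^{- x}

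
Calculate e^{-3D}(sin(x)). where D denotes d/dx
\sin{\left(x - 3 \right)}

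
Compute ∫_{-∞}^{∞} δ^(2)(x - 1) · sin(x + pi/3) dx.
- \sin{\left(1 + \frac{\pi}{3} \right)}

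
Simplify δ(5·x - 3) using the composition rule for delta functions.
\frac{\delta(x - 3/5)}{5}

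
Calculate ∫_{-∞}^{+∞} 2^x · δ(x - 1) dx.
2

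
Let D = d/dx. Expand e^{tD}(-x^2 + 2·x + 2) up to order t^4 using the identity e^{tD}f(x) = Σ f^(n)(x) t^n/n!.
- t^{2} - 2 t \left(x - 1\right) - x^{2} + 2 x + 2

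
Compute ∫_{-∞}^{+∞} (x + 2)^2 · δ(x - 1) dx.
9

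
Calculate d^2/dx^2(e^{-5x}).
25 e^{- 5 x}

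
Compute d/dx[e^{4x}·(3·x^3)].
x^{2} \left(12 x + 9\right) e^{4 x}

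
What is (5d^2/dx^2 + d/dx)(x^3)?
3 x \left(x + 10\right)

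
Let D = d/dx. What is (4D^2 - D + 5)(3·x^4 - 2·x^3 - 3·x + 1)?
15 x^{4} - 22 x^{3} + 150 x^{2} - 63 x + 8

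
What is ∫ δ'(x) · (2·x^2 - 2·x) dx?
2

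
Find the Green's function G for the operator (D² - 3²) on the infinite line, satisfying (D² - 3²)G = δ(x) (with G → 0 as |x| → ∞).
-\frac{e^{-3|x|}}{6}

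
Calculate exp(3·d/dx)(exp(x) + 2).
e^{x + 3} + 2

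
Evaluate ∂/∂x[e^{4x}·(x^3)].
x^{2} \left(4 x + 3\right) e^{4 x}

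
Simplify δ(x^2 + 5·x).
\frac{\delta(x + 5) + \delta(x)}{5}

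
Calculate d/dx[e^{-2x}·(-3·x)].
3 \left(2 x - 1\right) e^{- 2 x}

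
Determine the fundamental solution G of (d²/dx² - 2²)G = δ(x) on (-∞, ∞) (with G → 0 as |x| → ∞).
-\frac{e^{-2|x|}}{4}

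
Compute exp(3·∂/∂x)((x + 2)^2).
x^{2} + 10 x + 25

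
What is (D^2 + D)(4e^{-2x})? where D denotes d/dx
8 e^{- 2 x}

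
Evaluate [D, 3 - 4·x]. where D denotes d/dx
-4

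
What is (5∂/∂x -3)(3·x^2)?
3 x \left(10 - 3 x\right)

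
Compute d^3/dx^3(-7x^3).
-42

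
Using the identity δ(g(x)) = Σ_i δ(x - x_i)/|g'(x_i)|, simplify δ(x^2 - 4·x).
\frac{\delta(x - 4) + \delta(x)}{4}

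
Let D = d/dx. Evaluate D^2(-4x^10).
- 360 x^{8}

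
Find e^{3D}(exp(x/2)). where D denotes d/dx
e^{\frac{x}{2} + \frac{3}{2}}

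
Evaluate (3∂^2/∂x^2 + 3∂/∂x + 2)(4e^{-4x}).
152 e^{- 4 x}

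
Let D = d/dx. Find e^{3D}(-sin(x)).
- \sin{\left(x + 3 \right)}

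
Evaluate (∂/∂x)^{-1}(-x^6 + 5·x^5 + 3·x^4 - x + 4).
- \frac{x^{7}}{7} + \frac{5 x^{6}}{6} + \frac{3 x^{5}}{5} - \frac{x^{2}}{2} + 4 x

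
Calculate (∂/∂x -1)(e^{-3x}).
- 4 e^{- 3 x}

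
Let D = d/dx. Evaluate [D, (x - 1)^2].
2 x - 2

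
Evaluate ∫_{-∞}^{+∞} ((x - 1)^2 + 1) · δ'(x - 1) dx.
0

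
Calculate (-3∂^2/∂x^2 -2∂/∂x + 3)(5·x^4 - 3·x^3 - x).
15 x^{4} - 49 x^{3} - 162 x^{2} + 51 x + 2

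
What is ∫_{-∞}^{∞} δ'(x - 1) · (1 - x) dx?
1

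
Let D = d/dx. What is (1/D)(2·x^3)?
\frac{x^{4}}{2}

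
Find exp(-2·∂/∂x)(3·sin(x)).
3 \sin{\left(x - 2 \right)}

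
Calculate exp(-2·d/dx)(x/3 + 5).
\frac{x}{3} + \frac{13}{3}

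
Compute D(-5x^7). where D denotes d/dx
- 35 x^{6}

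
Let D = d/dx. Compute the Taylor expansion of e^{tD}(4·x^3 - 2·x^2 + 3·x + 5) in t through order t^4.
4 t^{3} + t^{2} \left(12 x - 2\right) + t \left(12 x^{2} - 4 x + 3\right) + 4 x^{3} - 2 x^{2} + 3 x + 5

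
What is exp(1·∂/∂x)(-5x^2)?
- 5 x^{2} - 10 x - 5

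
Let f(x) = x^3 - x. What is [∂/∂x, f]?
3 x^{2} - 1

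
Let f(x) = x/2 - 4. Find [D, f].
\frac{1}{2}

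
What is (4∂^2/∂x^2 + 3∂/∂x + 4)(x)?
4 x + 3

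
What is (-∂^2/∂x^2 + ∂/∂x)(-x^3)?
3 x \left(2 - x\right)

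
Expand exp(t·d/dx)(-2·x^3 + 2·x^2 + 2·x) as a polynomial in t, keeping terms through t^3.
- 2 t^{3} + 2 t^{2} \left(1 - 3 x\right) + 2 t \left(- 3 x^{2} + 2 x + 1\right) - 2 x^{3} + 2 x^{2} + 2 x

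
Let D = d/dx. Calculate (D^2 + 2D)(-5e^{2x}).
- 40 e^{2 x}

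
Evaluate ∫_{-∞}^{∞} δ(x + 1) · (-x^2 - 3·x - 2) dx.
0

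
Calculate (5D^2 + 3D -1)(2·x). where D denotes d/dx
6 - 2 x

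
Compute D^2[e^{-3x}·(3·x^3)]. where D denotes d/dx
9 x \left(3 x^{2} - 6 x + 2\right) e^{- 3 x}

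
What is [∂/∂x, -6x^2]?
- 12 x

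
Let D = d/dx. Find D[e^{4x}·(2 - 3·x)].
\left(5 - 12 x\right) e^{4 x}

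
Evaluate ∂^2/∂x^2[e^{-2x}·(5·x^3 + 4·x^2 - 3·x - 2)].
2 \left(10 x^{3} - 22 x^{2} - 7 x + 6\right) e^{- 2 x}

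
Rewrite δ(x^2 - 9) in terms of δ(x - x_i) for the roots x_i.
\frac{\delta(x - 3) + \delta(x + 3)}{6}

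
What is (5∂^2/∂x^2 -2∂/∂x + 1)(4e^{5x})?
464 e^{5 x}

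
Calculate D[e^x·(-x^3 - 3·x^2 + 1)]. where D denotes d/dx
\left(- x^{3} - 6 x^{2} - 6 x + 1\right) e^{x}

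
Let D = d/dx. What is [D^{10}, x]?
10D^{9}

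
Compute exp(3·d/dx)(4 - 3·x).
- 3 x - 5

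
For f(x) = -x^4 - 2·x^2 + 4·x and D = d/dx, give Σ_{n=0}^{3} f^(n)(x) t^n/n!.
- 4 t^{3} x - t^{2} \left(6 x^{2} + 2\right) - 4 t \left(x^{3} + x - 1\right) - x^{4} - 2 x^{2} + 4 x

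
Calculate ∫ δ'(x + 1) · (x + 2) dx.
-1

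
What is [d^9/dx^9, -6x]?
-54\frac{d^{8}}{dx^{8}}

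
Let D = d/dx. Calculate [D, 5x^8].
40 x^{7}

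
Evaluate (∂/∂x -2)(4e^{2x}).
0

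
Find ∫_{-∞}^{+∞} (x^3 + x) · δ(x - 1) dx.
2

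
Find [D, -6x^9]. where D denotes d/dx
- 54 x^{8}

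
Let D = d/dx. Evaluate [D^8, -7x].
-56D^{7}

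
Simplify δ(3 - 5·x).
\frac{\delta(x - 3/5)}{5}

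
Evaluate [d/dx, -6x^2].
- 12 x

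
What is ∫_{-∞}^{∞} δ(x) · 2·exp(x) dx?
2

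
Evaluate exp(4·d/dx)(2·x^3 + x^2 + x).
2 x^{3} + 25 x^{2} + 105 x + 148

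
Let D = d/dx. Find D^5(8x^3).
0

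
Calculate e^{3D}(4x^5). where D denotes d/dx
4 x^{5} + 60 x^{4} + 360 x^{3} + 1080 x^{2} + 1620 x + 972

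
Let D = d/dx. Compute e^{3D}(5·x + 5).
5 x + 20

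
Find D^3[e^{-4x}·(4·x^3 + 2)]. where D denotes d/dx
8 \left(- 32 x^{3} + 72 x^{2} - 36 x - 13\right) e^{- 4 x}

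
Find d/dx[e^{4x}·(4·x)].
\left(16 x + 4\right) e^{4 x}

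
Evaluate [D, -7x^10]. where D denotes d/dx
- 70 x^{9}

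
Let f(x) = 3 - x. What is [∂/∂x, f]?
-1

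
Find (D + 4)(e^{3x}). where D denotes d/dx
7 e^{3 x}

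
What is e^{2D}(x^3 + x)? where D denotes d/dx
x^{3} + 6 x^{2} + 13 x + 10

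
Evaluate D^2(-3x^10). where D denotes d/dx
- 270 x^{8}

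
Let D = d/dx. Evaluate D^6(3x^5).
0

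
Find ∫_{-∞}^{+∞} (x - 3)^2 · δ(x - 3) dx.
0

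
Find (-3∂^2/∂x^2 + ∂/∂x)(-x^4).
4 x^{2} \left(9 - x\right)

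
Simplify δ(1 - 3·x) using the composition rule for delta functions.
\frac{\delta(x - 1/3)}{3}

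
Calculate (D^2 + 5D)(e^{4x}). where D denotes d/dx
36 e^{4 x}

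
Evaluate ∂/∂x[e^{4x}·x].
\left(4 x + 1\right) e^{4 x}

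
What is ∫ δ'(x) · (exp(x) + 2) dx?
-1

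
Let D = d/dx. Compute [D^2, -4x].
-8D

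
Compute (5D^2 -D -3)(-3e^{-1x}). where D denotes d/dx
- 9 e^{- x}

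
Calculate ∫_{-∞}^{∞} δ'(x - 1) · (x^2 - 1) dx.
-2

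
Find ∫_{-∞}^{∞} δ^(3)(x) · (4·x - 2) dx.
0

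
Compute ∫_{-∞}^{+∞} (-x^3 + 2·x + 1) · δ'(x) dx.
-2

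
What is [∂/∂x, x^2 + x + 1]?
2 x + 1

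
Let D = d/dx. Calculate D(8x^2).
16 x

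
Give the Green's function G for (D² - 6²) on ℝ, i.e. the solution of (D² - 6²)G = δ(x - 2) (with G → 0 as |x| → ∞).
-\frac{e^{-6|x - 2|}}{12}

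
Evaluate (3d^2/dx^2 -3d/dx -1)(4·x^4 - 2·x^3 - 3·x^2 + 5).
- 4 x^{4} - 46 x^{3} + 165 x^{2} - 18 x - 23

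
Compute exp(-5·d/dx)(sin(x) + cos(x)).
\sqrt{2} \cos{\left(- x + \frac{\pi}{4} + 5 \right)}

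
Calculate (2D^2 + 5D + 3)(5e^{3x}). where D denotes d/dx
180 e^{3 x}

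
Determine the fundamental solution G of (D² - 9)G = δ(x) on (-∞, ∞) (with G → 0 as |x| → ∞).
-\frac{e^{-3|x|}}{6}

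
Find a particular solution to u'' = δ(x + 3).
\frac{|x + 3|}{2}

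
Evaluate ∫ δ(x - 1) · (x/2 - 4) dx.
- \frac{7}{2}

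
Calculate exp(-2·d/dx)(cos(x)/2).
\frac{\cos{\left(x - 2 \right)}}{2}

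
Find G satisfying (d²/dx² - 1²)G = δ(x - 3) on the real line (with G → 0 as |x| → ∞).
-\frac{e^{-|x - 3|}}{2}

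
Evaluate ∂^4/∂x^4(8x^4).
192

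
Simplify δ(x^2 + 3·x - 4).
\frac{\delta(x - 1) + \delta(x + 4)}{5}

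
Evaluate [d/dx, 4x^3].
12 x^{2}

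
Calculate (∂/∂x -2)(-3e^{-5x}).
21 e^{- 5 x}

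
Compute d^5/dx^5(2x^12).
190080 x^{7}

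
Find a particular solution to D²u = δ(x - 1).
\frac{|x - 1|}{2}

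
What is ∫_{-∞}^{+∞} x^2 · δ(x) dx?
0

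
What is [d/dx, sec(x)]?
\tan{\left(x \right)} \sec{\left(x \right)}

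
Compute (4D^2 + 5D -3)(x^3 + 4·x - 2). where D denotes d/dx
- 3 x^{3} + 15 x^{2} + 12 x + 26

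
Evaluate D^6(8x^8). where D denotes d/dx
161280 x^{2}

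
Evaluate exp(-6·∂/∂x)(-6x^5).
- 6 x^{5} + 180 x^{4} - 2160 x^{3} + 12960 x^{2} - 38880 x + 46656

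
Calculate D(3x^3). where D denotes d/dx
9 x^{2}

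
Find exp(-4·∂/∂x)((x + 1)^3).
x^{3} - 9 x^{2} + 27 x - 27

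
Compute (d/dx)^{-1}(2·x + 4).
x^{2} + 4 x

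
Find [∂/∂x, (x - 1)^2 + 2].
2 x - 2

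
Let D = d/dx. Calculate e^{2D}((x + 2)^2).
x^{2} + 8 x + 16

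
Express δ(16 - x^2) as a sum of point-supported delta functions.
\frac{\delta(x - 4) + \delta(x + 4)}{8}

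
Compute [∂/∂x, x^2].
2 x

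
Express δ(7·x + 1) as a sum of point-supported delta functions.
\frac{\delta(x + 1/7)}{7}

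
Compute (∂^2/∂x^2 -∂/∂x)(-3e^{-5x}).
- 90 e^{- 5 x}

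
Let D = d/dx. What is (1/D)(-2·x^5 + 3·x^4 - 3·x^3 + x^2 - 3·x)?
- \frac{x^{6}}{3} + \frac{3 x^{5}}{5} - \frac{3 x^{4}}{4} + \frac{x^{3}}{3} - \frac{3 x^{2}}{2}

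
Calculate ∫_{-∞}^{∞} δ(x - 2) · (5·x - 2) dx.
8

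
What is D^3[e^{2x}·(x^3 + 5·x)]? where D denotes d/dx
\left(8 x^{3} + 36 x^{2} + 76 x + 66\right) e^{2 x}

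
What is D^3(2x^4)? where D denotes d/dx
48 x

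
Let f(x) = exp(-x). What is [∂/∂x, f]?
- e^{- x}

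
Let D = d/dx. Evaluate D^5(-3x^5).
-360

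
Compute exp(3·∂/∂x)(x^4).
x^{4} + 12 x^{3} + 54 x^{2} + 108 x + 81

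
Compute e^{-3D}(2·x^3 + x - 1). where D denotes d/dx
2 x^{3} - 18 x^{2} + 55 x - 58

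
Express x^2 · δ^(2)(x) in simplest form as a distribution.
2\delta(x)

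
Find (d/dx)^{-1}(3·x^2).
x^{3}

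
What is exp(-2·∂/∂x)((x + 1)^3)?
x^{3} - 3 x^{2} + 3 x - 1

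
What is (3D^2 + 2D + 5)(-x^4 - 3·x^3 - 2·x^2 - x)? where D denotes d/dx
- 5 x^{4} - 23 x^{3} - 64 x^{2} - 67 x - 14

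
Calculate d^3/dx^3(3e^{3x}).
81 e^{3 x}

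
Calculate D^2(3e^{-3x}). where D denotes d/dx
27 e^{- 3 x}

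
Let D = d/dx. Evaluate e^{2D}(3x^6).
3 x^{6} + 36 x^{5} + 180 x^{4} + 480 x^{3} + 720 x^{2} + 576 x + 192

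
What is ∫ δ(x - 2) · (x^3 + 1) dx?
9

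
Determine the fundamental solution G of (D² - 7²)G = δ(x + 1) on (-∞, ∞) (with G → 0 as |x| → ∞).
-\frac{e^{-7|x + 1|}}{14}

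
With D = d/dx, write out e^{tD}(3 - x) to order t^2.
- t - x + 3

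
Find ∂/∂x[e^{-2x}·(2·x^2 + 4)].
4 \left(- x^{2} + x - 2\right) e^{- 2 x}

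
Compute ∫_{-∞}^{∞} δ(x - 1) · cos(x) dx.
\cos{\left(1 \right)}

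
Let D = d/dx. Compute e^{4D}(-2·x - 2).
- 2 x - 10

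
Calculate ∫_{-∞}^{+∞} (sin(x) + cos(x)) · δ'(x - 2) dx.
- \cos{\left(2 \right)} + \sin{\left(2 \right)}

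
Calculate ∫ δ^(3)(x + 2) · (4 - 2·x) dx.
0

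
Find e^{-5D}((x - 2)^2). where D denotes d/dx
x^{2} - 14 x + 49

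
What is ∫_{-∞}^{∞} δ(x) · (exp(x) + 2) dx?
3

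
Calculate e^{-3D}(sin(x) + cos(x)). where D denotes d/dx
\sqrt{2} \cos{\left(- x + \frac{\pi}{4} + 3 \right)}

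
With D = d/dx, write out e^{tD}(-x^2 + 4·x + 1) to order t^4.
- t^{2} - 2 t \left(x - 2\right) - x^{2} + 4 x + 1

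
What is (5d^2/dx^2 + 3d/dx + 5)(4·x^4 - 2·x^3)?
2 x \left(10 x^{3} + 19 x^{2} + 111 x - 30\right)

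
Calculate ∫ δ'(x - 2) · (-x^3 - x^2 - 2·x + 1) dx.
18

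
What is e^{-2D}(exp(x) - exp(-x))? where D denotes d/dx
- e^{2 - x} + e^{x - 2}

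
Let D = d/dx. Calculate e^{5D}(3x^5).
3 x^{5} + 75 x^{4} + 750 x^{3} + 3750 x^{2} + 9375 x + 9375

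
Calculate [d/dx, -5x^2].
- 10 x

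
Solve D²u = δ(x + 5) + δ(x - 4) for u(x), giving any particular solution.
\frac{|x + 5|}{2} + \frac{|x - 4|}{2}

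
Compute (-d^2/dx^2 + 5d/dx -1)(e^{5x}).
- e^{5 x}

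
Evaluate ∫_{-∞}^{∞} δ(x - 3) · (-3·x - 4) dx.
-13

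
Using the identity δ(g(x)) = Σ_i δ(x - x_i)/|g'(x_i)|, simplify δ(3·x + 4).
\frac{\delta(x + 4/3)}{3}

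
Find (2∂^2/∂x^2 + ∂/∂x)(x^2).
2 x + 4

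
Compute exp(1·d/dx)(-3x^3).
- 3 x^{3} - 9 x^{2} - 9 x - 3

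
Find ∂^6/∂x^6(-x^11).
- 332640 x^{5}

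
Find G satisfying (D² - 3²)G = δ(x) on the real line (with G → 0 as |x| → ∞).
-\frac{e^{-3|x|}}{6}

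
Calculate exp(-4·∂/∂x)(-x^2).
- x^{2} + 8 x - 16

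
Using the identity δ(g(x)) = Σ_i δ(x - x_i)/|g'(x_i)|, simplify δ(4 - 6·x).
\frac{\delta(x - 2/3)}{6}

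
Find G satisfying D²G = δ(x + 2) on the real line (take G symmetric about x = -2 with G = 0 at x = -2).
\frac{|x + 2|}{2}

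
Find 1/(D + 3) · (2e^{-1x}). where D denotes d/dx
e^{- x}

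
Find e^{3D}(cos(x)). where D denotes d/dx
\cos{\left(x + 3 \right)}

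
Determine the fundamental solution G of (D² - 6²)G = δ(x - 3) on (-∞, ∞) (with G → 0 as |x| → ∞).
-\frac{e^{-6|x - 3|}}{12}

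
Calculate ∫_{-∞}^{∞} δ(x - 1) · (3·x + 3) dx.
6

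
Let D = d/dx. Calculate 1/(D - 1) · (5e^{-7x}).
- \frac{5 e^{- 7 x}}{8}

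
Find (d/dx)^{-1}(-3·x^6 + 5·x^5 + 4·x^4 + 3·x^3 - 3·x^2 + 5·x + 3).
- \frac{3 x^{7}}{7} + \frac{5 x^{6}}{6} + \frac{4 x^{5}}{5} + \frac{3 x^{4}}{4} - x^{3} + \frac{5 x^{2}}{2} + 3 x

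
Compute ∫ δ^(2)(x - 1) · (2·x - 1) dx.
0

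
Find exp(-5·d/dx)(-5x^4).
- 5 x^{4} + 100 x^{3} - 750 x^{2} + 2500 x - 3125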